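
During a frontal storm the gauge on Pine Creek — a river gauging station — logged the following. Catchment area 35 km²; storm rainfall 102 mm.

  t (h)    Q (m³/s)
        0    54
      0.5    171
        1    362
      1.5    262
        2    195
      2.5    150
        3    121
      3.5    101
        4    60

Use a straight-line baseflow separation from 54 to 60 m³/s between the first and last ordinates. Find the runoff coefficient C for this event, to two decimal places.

C ≈ 0.49

ΣQ_DR = 963.0 m³/s; V = ΣQ_DR·Δt = 1.733 × 10^6 m³.
Runoff depth d = V / A = 49.53 mm.
C = d / P = 49.53 / 102 = 0.49.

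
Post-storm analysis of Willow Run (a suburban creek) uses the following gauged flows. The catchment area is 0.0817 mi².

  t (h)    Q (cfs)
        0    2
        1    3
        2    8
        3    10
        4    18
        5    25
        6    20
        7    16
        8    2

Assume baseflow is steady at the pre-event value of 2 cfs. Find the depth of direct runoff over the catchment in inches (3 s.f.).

Direct runoff: 0.0, 1.0, 6.0, 8.0, 16.0, 23.0, 18.0, 14.0, 0.0 cfs; ΣQ_DR = 86.00 cfs.
V = ΣQ_DR · Δt = 86.00 × 3600 s = 3.096 × 10^5 ft³.
Over A = 0.0817 mi², depth = V / A = 1.63 in.

d ≈ 1.63 in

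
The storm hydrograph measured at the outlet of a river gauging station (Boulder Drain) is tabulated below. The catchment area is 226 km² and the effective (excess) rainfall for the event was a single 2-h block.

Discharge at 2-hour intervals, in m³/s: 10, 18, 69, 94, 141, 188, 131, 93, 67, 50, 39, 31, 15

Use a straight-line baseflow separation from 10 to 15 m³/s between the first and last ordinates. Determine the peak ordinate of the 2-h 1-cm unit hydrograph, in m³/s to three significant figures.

U_p ≈ 70.5 m³/s

Direct runoff: 0.00, 7.58, 58.17, 82.75, 129.33, 175.92, 118.50, 80.08, 53.67, 36.25, 24.83, 16.42, 0.00 m³/s; ΣQ_DR = 783.5 m³/s, peak = 175.92 m³/s.
Runoff depth d = ΣQ_DR·Δt / A = 783.5 × 7200 / (226 km²) = 24.96 mm.
The 1-cm UH is the DRH scaled by (10 mm)/d, so U_p = 175.92 × 10/24.96 = 70.5 m³/s.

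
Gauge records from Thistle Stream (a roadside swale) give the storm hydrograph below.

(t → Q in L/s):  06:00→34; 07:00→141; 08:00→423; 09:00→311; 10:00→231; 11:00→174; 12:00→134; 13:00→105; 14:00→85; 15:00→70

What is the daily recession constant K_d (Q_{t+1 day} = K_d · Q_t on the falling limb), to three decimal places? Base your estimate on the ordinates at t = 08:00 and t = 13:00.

K_d ≈ 0.001

Between t = 08:00 and t = 13:00 the flow falls from 423 to 105 L/s over 5×1 h = 5 h.
Per-interval ratio K = (105/423)^(1/5) = 0.7568; K_d = K^(24/1) = 0.001.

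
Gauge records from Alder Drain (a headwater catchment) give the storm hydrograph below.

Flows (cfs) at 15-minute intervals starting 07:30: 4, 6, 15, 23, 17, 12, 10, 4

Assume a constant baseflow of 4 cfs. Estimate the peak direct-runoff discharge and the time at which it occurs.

Subtracting baseflow gives direct-runoff ordinates: 0.0, 2.0, 11.0, 19.0, 13.0, 8.0, 6.0, 0.0 cfs.
The maximum is 19.0 cfs, occurring at the reading for t = 08:15.

Q_p = 19.0 cfs at t = 08:15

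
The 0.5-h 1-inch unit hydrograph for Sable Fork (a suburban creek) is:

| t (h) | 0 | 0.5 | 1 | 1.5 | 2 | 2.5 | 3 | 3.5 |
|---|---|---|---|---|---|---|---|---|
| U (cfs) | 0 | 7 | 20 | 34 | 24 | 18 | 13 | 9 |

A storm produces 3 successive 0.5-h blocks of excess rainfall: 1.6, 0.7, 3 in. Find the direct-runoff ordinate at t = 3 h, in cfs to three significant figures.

By discrete convolution, Q_j = Σ (P_i / 1 in) · U_{j−i}.
At t = 3 h (j=6): Q = (1.6/1)·13 + (0.7/1)·18 + (3/1)·24 = 105 cfs.

Q ≈ 105 cfs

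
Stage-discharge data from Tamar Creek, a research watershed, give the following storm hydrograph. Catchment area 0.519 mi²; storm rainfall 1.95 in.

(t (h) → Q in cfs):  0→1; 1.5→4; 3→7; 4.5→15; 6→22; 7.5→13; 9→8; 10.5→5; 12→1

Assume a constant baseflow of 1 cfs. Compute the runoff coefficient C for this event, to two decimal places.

ΣQ_DR = 67.00 cfs; V = ΣQ_DR·Δt = 3.618 × 10^5 ft³.
Runoff depth d = V / A = 0.3001 in.
C = d / P = 0.3001 / 1.95 = 0.15.

C ≈ 0.15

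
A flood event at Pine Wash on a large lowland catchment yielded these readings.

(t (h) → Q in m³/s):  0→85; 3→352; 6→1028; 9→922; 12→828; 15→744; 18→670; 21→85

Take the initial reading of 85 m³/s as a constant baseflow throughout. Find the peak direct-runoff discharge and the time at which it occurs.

Subtracting baseflow gives direct-runoff ordinates: 0.0, 267.0, 943.0, 837.0, 743.0, 659.0, 585.0, 0.0 m³/s.
The maximum is 943.0 m³/s, occurring at the reading for t = 6 h.

Q_p = 943.0 m³/s at t = 6 h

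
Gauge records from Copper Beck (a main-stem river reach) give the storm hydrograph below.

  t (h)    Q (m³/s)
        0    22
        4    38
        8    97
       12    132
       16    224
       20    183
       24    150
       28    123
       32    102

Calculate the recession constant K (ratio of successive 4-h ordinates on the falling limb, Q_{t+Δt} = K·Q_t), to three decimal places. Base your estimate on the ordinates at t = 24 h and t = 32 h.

Using the recession-limb readings at t = 24 h and t = 32 h: Q falls from 150 to 102 m³/s over 2 intervals.
K = (Q₂/Q₁)^(1/2) = (102/150)^(1/2) = 0.825.

K ≈ 0.825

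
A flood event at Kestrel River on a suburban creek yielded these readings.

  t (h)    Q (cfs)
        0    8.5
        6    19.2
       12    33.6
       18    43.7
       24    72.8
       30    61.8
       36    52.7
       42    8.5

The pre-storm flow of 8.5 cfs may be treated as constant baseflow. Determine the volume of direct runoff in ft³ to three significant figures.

V ≈ 5.03 × 10^6 ft³

Direct-runoff ordinates (Q − Q_b): 0.0, 10.7, 25.1, 35.2, 64.3, 53.3, 44.2, 0.0 cfs.
ΣQ_DR = 232.8 cfs.
With Δt = 6 h = 21600 s, V = ΣQ_DR · Δt = 232.8 × 21600 = 5.03 × 10^6 ft³.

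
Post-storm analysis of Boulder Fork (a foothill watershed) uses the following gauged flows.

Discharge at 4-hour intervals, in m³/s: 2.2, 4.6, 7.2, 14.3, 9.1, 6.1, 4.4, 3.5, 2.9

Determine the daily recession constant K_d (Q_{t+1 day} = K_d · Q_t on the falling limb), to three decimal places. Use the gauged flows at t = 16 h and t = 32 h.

Between t = 16 h and t = 32 h the flow falls from 9.1 to 2.9 m³/s over 4×4 h = 16 h.
Per-interval ratio K = (2.9/9.1)^(1/4) = 0.7513; K_d = K^(24/4) = 0.180.

K_d ≈ 0.180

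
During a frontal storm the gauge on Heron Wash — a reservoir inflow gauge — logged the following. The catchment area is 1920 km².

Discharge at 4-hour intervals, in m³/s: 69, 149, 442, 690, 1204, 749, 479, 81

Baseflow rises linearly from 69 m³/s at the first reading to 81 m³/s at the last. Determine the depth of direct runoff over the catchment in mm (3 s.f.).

d ≈ 24.5 mm

Direct runoff: 0.00, 78.29, 369.57, 615.86, 1128.14, 671.43, 399.71, 0.00 m³/s; ΣQ_DR = 3263 m³/s.
V = ΣQ_DR · Δt = 3263 × 14400 s = 4.699 × 10^7 m³.
Over A = 1920 km², depth = V / A = 24.5 mm.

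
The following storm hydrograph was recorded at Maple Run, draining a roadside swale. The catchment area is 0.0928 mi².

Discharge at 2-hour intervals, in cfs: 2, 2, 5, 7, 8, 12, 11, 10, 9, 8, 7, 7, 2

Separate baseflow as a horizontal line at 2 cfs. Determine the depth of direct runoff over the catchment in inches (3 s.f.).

Direct runoff: 0.0, 0.0, 3.0, 5.0, 6.0, 10.0, 9.0, 8.0, 7.0, 6.0, 5.0, 5.0, 0.0 cfs; ΣQ_DR = 64.00 cfs.
V = ΣQ_DR · Δt = 64.00 × 7200 s = 4.608 × 10^5 ft³.
Over A = 0.0928 mi², depth = V / A = 2.14 in.

d ≈ 2.14 in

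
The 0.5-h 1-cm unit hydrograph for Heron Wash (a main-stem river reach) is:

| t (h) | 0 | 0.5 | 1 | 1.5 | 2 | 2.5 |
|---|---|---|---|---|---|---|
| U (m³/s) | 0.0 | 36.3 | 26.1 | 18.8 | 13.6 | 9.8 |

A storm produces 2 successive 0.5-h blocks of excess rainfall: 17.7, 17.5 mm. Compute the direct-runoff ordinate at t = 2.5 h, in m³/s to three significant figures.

Q ≈ 41.1 m³/s

By discrete convolution, Q_j = Σ (P_i / 10 mm) · U_{j−i}.
At t = 2.5 h (j=5): Q = (17.7/10)·9.8 + (17.5/10)·13.6 = 41.1 m³/s.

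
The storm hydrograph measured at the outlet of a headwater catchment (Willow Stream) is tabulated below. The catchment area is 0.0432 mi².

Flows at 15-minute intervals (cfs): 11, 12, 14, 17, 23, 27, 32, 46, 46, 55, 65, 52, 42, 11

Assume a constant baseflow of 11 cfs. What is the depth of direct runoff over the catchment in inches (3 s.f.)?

Direct runoff: 0.0, 1.0, 3.0, 6.0, 12.0, 16.0, 21.0, 35.0, 35.0, 44.0, 54.0, 41.0, 31.0, 0.0 cfs; ΣQ_DR = 299.0 cfs.
V = ΣQ_DR · Δt = 299.0 × 900 s = 2.691 × 10^5 ft³.
Over A = 0.0432 mi², depth = V / A = 2.68 in.

d ≈ 2.68 in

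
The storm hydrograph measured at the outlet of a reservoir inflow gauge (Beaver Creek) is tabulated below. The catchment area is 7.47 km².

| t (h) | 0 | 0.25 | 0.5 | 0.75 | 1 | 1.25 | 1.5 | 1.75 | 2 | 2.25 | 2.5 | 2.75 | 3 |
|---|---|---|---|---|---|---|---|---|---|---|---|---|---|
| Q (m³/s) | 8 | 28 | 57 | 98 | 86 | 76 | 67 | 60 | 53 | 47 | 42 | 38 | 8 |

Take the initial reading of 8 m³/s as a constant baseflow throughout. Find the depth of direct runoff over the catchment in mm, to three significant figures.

d ≈ 68.0 mm

Direct runoff: 0.0, 20.0, 49.0, 90.0, 78.0, 68.0, 59.0, 52.0, 45.0, 39.0, 34.0, 30.0, 0.0 m³/s; ΣQ_DR = 564.0 m³/s.
V = ΣQ_DR · Δt = 564.0 × 900 s = 5.076 × 10^5 m³.
Over A = 7.47 km², depth = V / A = 68.0 mm.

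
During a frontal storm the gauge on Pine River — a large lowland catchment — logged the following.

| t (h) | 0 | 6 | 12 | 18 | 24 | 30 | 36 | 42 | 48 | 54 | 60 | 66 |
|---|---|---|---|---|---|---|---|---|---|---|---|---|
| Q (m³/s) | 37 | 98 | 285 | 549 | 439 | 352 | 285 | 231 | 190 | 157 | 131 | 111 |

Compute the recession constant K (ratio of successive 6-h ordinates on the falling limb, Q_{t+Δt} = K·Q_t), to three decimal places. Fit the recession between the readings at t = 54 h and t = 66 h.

Using the recession-limb readings at t = 54 h and t = 66 h: Q falls from 157 to 111 m³/s over 2 intervals.
K = (Q₂/Q₁)^(1/2) = (111/157)^(1/2) = 0.841.

K ≈ 0.841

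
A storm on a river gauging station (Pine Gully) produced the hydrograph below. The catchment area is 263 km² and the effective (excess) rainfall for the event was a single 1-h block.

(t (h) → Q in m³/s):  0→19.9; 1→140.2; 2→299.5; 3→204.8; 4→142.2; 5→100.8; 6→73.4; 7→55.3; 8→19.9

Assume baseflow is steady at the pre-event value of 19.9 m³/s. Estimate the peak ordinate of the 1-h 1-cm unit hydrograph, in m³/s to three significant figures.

Direct runoff: 0.0, 120.3, 279.6, 184.9, 122.3, 80.9, 53.5, 35.4, 0.0 m³/s; ΣQ_DR = 876.9 m³/s, peak = 279.6 m³/s.
Runoff depth d = ΣQ_DR·Δt / A = 876.9 × 3600 / (263 km²) = 12.00 mm.
The 1-cm UH is the DRH scaled by (10 mm)/d, so U_p = 279.6 × 10/12.00 = 233 m³/s.

U_p ≈ 233 m³/s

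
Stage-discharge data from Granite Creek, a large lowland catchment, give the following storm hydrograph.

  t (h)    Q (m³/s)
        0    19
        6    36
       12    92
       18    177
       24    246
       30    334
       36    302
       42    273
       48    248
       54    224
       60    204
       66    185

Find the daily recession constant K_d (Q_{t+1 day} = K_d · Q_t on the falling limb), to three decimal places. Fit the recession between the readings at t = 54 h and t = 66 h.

Between t = 54 h and t = 66 h the flow falls from 224 to 185 m³/s over 2×6 h = 12 h.
Per-interval ratio K = (185/224)^(1/2) = 0.9088; K_d = K^(24/6) = 0.682.

K_d ≈ 0.682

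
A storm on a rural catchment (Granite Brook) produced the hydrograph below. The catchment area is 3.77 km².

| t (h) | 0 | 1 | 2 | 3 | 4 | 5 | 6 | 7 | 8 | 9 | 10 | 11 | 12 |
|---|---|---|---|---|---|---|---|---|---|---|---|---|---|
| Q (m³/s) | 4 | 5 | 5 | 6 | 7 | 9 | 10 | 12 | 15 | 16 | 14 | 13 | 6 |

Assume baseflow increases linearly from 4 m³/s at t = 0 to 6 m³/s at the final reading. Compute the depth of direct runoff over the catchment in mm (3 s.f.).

Direct runoff: 0.00, 0.83, 0.67, 1.50, 2.33, 4.17, 5.00, 6.83, 9.67, 10.50, 8.33, 7.17, 0.00 m³/s; ΣQ_DR = 57.00 m³/s.
V = ΣQ_DR · Δt = 57.00 × 3600 s = 2.052 × 10^5 m³.
Over A = 3.77 km², depth = V / A = 54.4 mm.

d ≈ 54.4 mm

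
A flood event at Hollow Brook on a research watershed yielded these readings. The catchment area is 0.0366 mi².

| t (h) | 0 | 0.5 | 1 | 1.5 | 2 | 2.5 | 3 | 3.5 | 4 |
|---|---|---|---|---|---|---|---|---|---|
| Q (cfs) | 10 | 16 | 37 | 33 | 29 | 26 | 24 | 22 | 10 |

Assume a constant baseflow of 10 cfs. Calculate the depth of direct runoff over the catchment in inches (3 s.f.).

Direct runoff: 0.0, 6.0, 27.0, 23.0, 19.0, 16.0, 14.0, 12.0, 0.0 cfs; ΣQ_DR = 117.0 cfs.
V = ΣQ_DR · Δt = 117.0 × 1800 s = 2.106 × 10^5 ft³.
Over A = 0.0366 mi², depth = V / A = 2.48 in.

d ≈ 2.48 in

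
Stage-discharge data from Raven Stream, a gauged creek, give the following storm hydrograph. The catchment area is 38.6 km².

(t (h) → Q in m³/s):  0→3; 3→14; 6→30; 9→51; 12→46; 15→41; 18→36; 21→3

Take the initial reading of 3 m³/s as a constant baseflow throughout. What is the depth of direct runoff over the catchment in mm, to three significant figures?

Direct runoff: 0.0, 11.0, 27.0, 48.0, 43.0, 38.0, 33.0, 0.0 m³/s; ΣQ_DR = 200.0 m³/s.
V = ΣQ_DR · Δt = 200.0 × 10800 s = 2.160 × 10^6 m³.
Over A = 38.6 km², depth = V / A = 56.0 mm.

d ≈ 56.0 mm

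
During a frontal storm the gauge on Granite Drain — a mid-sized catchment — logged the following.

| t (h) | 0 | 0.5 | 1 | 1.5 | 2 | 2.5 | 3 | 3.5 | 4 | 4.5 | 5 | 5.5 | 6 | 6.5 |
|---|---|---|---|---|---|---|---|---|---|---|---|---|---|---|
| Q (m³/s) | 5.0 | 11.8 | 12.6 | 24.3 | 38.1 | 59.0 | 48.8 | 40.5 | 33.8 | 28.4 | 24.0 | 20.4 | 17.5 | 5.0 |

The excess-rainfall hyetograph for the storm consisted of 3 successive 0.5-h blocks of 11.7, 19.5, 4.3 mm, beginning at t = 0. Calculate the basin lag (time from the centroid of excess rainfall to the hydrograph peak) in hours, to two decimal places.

t_L ≈ 1.85 h

Centroid of excess rainfall: t_c = Σ P_i·t̄_i / ΣP_i = 0.6458 h (block centres at 0.25, 0.75, 1.25 h).
Hydrograph peak occurs at t = 2.5 h, so basin lag t_L = 2.5 − 0.6458 = 1.85 h.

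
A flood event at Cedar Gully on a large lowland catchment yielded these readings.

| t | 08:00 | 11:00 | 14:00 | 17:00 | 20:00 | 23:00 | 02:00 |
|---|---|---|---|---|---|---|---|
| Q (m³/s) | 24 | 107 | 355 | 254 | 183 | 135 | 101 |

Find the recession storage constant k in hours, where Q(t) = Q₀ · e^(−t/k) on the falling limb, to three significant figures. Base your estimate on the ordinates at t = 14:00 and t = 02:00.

k ≈ 9.55 h

On the falling limb, Q drops from 355 to 101 m³/s between t = 14:00 and t = 02:00 (Δt = 12 h).
k = −Δt / ln(Q₂/Q₁) = −12 / ln(101/355) = 9.55 h.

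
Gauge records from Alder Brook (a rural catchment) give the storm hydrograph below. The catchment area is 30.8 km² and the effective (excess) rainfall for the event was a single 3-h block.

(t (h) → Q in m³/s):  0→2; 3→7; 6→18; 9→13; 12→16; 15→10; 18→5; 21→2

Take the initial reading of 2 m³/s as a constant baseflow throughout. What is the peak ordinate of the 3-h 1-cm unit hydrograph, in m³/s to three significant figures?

U_p ≈ 8.01 m³/s

Direct runoff: 0.0, 5.0, 16.0, 11.0, 14.0, 8.0, 3.0, 0.0 m³/s; ΣQ_DR = 57.00 m³/s, peak = 16.0 m³/s.
Runoff depth d = ΣQ_DR·Δt / A = 57.00 × 10800 / (30.8 km²) = 19.99 mm.
The 1-cm UH is the DRH scaled by (10 mm)/d, so U_p = 16.0 × 10/19.99 = 8.01 m³/s.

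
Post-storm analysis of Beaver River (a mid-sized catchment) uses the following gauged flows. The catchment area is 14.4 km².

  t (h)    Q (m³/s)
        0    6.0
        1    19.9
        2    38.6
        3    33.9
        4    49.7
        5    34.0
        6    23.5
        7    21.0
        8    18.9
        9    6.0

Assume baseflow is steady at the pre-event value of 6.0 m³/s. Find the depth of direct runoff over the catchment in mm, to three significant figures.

d ≈ 47.9 mm

Direct runoff: 0.0, 13.9, 32.6, 27.9, 43.7, 28.0, 17.5, 15.0, 12.9, 0.0 m³/s; ΣQ_DR = 191.5 m³/s.
V = ΣQ_DR · Δt = 191.5 × 3600 s = 6.894 × 10^5 m³.
Over A = 14.4 km², depth = V / A = 47.9 mm.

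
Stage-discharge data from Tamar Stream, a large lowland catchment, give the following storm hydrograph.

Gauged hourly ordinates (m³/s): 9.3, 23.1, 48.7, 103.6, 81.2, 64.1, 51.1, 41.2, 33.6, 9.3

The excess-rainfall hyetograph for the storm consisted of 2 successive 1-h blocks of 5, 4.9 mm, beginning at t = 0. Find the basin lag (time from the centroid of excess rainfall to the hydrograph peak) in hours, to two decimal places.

t_L ≈ 2.01 h

Centroid of excess rainfall: t_c = Σ P_i·t̄_i / ΣP_i = 0.9949 h (block centres at 0.5, 1.5 h).
Hydrograph peak occurs at t = 3 h, so basin lag t_L = 3 − 0.9949 = 2.01 h.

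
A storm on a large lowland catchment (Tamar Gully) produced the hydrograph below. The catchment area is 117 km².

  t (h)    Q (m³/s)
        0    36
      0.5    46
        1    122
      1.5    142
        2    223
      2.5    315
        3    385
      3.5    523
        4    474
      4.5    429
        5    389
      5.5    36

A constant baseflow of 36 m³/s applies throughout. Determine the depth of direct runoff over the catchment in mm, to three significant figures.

d ≈ 41.4 mm

Direct runoff: 0.0, 10.0, 86.0, 106.0, 187.0, 279.0, 349.0, 487.0, 438.0, 393.0, 353.0, 0.0 m³/s; ΣQ_DR = 2688 m³/s.
V = ΣQ_DR · Δt = 2688 × 1800 s = 4.838 × 10^6 m³.
Over A = 117 km², depth = V / A = 41.4 mm.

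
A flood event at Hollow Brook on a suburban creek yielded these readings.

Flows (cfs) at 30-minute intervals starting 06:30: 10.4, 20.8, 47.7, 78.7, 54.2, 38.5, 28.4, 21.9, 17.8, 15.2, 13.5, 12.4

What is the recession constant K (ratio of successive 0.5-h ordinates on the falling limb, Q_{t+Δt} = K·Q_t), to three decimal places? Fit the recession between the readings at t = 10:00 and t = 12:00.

K ≈ 0.867

Using the recession-limb readings at t = 10:00 and t = 12:00: Q falls from 21.9 to 12.4 cfs over 4 intervals.
K = (Q₂/Q₁)^(1/4) = (12.4/21.9)^(1/4) = 0.867.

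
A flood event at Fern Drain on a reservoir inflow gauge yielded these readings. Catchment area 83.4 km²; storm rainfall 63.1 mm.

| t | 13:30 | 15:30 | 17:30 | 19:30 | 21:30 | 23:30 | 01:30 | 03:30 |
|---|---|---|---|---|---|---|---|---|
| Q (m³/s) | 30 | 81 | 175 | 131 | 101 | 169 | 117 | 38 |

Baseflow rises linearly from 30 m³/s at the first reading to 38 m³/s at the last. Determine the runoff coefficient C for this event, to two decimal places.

ΣQ_DR = 570.0 m³/s; V = ΣQ_DR·Δt = 4.104 × 10^6 m³.
Runoff depth d = V / A = 49.21 mm.
C = d / P = 49.21 / 63.1 = 0.78.

C ≈ 0.78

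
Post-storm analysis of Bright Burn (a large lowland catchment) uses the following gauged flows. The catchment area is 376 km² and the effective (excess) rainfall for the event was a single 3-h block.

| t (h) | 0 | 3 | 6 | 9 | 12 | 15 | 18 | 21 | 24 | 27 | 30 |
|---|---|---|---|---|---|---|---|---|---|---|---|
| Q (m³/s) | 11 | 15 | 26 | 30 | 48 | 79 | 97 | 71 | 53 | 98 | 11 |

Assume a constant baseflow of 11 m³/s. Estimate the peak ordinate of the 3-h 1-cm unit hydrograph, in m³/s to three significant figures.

U_p ≈ 72.5 m³/s

Direct runoff: 0.0, 4.0, 15.0, 19.0, 37.0, 68.0, 86.0, 60.0, 42.0, 87.0, 0.0 m³/s; ΣQ_DR = 418.0 m³/s, peak = 87.0 m³/s.
Runoff depth d = ΣQ_DR·Δt / A = 418.0 × 10800 / (376 km²) = 12.01 mm.
The 1-cm UH is the DRH scaled by (10 mm)/d, so U_p = 87.0 × 10/12.01 = 72.5 m³/s.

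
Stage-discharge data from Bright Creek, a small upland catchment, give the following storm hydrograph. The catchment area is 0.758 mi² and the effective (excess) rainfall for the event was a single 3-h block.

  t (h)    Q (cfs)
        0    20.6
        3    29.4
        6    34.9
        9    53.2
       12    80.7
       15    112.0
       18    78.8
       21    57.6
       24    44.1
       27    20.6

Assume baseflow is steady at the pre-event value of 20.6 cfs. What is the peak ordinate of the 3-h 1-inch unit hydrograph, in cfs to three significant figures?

U_p ≈ 45.7 cfs

Direct runoff: 0.0, 8.8, 14.3, 32.6, 60.1, 91.4, 58.2, 37.0, 23.5, 0.0 cfs; ΣQ_DR = 325.9 cfs, peak = 91.4 cfs.
Runoff depth d = ΣQ_DR·Δt / A = 325.9 × 10800 / (0.758 mi²) = 1.999 in.
The 1-inch UH is the DRH scaled by (1 in)/d, so U_p = 91.4 × 1/1.999 = 45.7 cfs.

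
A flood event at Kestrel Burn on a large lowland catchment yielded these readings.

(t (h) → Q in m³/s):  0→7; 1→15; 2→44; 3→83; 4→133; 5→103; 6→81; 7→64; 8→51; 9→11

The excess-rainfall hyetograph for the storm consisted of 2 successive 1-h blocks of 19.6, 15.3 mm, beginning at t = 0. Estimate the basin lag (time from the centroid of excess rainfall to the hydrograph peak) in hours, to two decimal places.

Centroid of excess rainfall: t_c = Σ P_i·t̄_i / ΣP_i = 0.9384 h (block centres at 0.5, 1.5 h).
Hydrograph peak occurs at t = 4 h, so basin lag t_L = 4 − 0.9384 = 3.06 h.

t_L ≈ 3.06 h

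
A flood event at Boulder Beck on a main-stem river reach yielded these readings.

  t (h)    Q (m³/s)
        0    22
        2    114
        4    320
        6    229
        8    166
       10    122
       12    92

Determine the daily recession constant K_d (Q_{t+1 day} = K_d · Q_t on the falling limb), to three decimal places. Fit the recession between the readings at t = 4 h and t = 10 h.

K_d ≈ 0.021

Between t = 4 h and t = 10 h the flow falls from 320 to 122 m³/s over 3×2 h = 6 h.
Per-interval ratio K = (122/320)^(1/3) = 0.7251; K_d = K^(24/2) = 0.021.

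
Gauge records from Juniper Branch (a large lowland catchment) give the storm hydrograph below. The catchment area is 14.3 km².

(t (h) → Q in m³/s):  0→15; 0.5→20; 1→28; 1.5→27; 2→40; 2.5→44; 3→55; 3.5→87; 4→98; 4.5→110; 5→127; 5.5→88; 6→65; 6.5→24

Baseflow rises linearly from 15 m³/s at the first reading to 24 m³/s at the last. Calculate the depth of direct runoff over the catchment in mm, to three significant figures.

d ≈ 69.9 mm

Direct runoff: 0.00, 4.31, 11.62, 9.92, 22.23, 25.54, 35.85, 67.15, 77.46, 88.77, 105.08, 65.38, 41.69, 0.00 m³/s; ΣQ_DR = 555.0 m³/s.
V = ΣQ_DR · Δt = 555.0 × 1800 s = 9.990 × 10^5 m³.
Over A = 14.3 km², depth = V / A = 69.9 mm.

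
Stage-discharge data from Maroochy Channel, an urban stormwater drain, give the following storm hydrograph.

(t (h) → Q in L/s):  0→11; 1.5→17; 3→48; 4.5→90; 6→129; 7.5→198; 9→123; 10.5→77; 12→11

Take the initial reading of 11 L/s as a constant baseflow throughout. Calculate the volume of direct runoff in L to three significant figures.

V ≈ 3.27 × 10^6 L

Direct-runoff ordinates (Q − Q_b): 0.0, 6.0, 37.0, 79.0, 118.0, 187.0, 112.0, 66.0, 0.0 L/s.
ΣQ_DR = 605.0 L/s.
With Δt = 1.5 h = 5400 s, V = ΣQ_DR · Δt = 605.0 × 5400 = 3.27 × 10^6 L.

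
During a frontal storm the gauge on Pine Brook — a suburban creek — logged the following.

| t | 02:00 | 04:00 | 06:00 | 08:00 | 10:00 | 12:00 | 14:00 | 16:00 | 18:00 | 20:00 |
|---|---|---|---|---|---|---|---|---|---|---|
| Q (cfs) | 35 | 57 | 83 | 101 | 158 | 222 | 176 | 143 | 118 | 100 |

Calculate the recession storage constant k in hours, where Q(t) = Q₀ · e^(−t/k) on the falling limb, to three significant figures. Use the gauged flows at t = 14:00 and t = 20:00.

On the falling limb, Q drops from 176 to 100 cfs between t = 14:00 and t = 20:00 (Δt = 6 h).
k = −Δt / ln(Q₂/Q₁) = −6 / ln(100/176) = 10.6 h.

k ≈ 10.6 h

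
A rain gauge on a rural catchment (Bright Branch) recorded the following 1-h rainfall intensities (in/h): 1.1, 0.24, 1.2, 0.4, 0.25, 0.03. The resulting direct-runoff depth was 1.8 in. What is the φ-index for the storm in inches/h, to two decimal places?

φ ≈ 0.30 in/h

Only the 3 blocks with intensity above φ contribute runoff: 1.1, 1.2, 0.4 in/h.
Σ(I−φ)·Δt = d  ⇒  (1.1+1.2+0.4 − 3φ)·1 = 1.8
φ = (2.700 − 1.8/1) / 3 = 0.30 in/h.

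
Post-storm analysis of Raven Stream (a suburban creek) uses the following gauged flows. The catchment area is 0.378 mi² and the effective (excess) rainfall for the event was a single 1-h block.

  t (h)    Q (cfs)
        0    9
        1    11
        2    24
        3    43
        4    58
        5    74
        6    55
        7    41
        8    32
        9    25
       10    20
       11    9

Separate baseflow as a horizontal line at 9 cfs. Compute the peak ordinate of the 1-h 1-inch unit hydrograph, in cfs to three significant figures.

U_p ≈ 54.1 cfs

Direct runoff: 0.0, 2.0, 15.0, 34.0, 49.0, 65.0, 46.0, 32.0, 23.0, 16.0, 11.0, 0.0 cfs; ΣQ_DR = 293.0 cfs, peak = 65.0 cfs.
Runoff depth d = ΣQ_DR·Δt / A = 293.0 × 3600 / (0.378 mi²) = 1.201 in.
The 1-inch UH is the DRH scaled by (1 in)/d, so U_p = 65.0 × 1/1.201 = 54.1 cfs.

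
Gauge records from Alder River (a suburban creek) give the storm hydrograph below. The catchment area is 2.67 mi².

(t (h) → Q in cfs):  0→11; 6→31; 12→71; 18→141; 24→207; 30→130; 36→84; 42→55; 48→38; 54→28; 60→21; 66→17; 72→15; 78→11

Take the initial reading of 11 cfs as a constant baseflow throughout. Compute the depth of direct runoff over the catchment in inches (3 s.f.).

d ≈ 2.46 in

Direct runoff: 0.0, 20.0, 60.0, 130.0, 196.0, 119.0, 73.0, 44.0, 27.0, 17.0, 10.0, 6.0, 4.0, 0.0 cfs; ΣQ_DR = 706.0 cfs.
V = ΣQ_DR · Δt = 706.0 × 21600 s = 1.525 × 10^7 ft³.
Over A = 2.67 mi², depth = V / A = 2.46 in.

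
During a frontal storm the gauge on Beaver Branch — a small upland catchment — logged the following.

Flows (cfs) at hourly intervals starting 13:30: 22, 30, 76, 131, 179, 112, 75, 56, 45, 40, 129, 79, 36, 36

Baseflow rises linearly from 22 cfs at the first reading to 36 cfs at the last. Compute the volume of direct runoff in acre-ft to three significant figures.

Direct-runoff ordinates (Q − Q_b): 0.00, 6.92, 51.85, 105.77, 152.69, 84.62, 46.54, 26.46, 14.38, 8.31, 96.23, 45.15, 1.08, 0.00 cfs.
ΣQ_DR = 640.0 cfs.
With Δt = 1 h = 3600 s, V = ΣQ_DR · Δt = 640.0 × 3600 = 2.30 × 10^6 ft³ = 52.9 acre-ft.

V ≈ 52.9 acre-ft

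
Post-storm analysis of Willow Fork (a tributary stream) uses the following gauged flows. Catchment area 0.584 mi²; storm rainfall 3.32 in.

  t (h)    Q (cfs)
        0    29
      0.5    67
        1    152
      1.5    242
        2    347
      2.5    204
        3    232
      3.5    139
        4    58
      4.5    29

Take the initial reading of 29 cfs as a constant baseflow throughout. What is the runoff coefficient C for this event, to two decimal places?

ΣQ_DR = 1209 cfs; V = ΣQ_DR·Δt = 2.176 × 10^6 ft³.
Runoff depth d = V / A = 1.604 in.
C = d / P = 1.604 / 3.32 = 0.48.

C ≈ 0.48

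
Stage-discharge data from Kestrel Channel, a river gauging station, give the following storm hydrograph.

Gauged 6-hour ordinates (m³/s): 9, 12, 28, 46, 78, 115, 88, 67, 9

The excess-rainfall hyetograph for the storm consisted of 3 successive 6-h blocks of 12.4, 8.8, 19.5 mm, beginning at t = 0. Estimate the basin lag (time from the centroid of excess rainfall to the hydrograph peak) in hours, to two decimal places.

Centroid of excess rainfall: t_c = Σ P_i·t̄_i / ΣP_i = 10.0467 h (block centres at 3, 9, 15 h).
Hydrograph peak occurs at t = 30 h, so basin lag t_L = 30 − 10.0467 = 19.95 h.

t_L ≈ 19.95 h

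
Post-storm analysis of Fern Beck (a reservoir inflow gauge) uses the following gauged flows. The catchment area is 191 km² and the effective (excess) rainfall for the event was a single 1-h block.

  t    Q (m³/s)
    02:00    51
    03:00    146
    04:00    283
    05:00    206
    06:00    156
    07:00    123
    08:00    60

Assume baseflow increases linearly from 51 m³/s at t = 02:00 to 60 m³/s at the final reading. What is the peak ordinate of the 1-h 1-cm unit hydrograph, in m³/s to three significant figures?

Direct runoff: 0.00, 93.50, 229.00, 150.50, 99.00, 64.50, 0.00 m³/s; ΣQ_DR = 636.5 m³/s, peak = 229.00 m³/s.
Runoff depth d = ΣQ_DR·Δt / A = 636.5 × 3600 / (191 km²) = 12.00 mm.
The 1-cm UH is the DRH scaled by (10 mm)/d, so U_p = 229.00 × 10/12.00 = 191 m³/s.

U_p ≈ 191 m³/s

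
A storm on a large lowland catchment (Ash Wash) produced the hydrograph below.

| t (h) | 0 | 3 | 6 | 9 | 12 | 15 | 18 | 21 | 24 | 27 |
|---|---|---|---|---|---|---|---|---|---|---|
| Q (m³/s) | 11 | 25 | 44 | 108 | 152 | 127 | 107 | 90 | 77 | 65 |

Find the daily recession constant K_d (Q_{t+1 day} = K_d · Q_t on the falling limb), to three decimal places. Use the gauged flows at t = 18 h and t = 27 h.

K_d ≈ 0.265

Between t = 18 h and t = 27 h the flow falls from 107 to 65 m³/s over 3×3 h = 9 h.
Per-interval ratio K = (65/107)^(1/3) = 0.8469; K_d = K^(24/3) = 0.265.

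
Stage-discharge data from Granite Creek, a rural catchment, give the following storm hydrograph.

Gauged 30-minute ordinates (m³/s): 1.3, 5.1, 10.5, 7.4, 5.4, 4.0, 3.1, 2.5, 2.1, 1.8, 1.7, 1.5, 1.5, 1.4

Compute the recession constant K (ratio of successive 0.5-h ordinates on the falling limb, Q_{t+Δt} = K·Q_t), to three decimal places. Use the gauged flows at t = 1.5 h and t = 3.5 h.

Using the recession-limb readings at t = 1.5 h and t = 3.5 h: Q falls from 7.4 to 2.5 m³/s over 4 intervals.
K = (Q₂/Q₁)^(1/4) = (2.5/7.4)^(1/4) = 0.762.

K ≈ 0.762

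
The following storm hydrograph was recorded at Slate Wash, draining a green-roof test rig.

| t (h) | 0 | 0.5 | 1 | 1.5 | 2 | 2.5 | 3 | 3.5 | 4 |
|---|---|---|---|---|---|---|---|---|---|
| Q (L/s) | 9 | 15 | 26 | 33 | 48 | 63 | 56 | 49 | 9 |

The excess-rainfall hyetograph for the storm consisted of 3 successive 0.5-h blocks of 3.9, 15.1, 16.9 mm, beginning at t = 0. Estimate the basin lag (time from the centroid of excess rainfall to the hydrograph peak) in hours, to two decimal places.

t_L ≈ 1.57 h

Centroid of excess rainfall: t_c = Σ P_i·t̄_i / ΣP_i = 0.9311 h (block centres at 0.25, 0.75, 1.25 h).
Hydrograph peak occurs at t = 2.5 h, so basin lag t_L = 2.5 − 0.9311 = 1.57 h.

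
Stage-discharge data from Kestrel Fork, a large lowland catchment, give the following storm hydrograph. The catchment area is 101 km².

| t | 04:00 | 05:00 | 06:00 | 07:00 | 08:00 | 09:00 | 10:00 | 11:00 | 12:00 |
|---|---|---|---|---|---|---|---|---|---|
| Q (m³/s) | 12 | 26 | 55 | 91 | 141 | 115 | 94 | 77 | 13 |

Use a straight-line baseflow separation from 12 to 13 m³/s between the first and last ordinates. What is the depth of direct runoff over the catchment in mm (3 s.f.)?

d ≈ 18.2 mm

Direct runoff: 0.00, 13.88, 42.75, 78.62, 128.50, 102.38, 81.25, 64.12, 0.00 m³/s; ΣQ_DR = 511.5 m³/s.
V = ΣQ_DR · Δt = 511.5 × 3600 s = 1.841 × 10^6 m³.
Over A = 101 km², depth = V / A = 18.2 mm.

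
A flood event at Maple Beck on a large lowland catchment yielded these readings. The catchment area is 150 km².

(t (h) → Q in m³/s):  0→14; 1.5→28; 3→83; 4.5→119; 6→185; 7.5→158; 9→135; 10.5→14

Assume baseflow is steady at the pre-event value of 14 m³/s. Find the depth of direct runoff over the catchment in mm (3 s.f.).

d ≈ 22.5 mm

Direct runoff: 0.0, 14.0, 69.0, 105.0, 171.0, 144.0, 121.0, 0.0 m³/s; ΣQ_DR = 624.0 m³/s.
V = ΣQ_DR · Δt = 624.0 × 5400 s = 3.370 × 10^6 m³.
Over A = 150 km², depth = V / A = 22.5 mm.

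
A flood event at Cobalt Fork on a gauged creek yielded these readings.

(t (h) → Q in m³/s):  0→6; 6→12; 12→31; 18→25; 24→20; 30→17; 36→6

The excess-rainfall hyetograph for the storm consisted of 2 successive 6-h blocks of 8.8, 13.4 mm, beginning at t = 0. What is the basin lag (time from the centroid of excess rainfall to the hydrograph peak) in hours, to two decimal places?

Centroid of excess rainfall: t_c = Σ P_i·t̄_i / ΣP_i = 6.6216 h (block centres at 3, 9 h).
Hydrograph peak occurs at t = 12 h, so basin lag t_L = 12 − 6.6216 = 5.38 h.

t_L ≈ 5.38 h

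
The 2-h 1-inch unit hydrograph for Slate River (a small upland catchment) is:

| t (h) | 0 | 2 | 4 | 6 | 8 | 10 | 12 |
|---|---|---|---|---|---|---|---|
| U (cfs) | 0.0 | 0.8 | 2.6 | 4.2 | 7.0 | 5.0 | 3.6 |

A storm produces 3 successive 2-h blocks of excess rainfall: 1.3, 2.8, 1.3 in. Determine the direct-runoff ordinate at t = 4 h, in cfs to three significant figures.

Q ≈ 5.62 cfs

By discrete convolution, Q_j = Σ (P_i / 1 in) · U_{j−i}.
At t = 4 h (j=2): Q = (1.3/1)·2.6 + (2.8/1)·0.8 + (1.3/1)·0.0 = 5.62 cfs.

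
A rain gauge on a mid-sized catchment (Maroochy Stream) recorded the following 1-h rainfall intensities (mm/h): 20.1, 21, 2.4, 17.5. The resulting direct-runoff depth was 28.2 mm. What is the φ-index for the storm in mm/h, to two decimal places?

φ ≈ 10.13 mm/h

Only the 3 blocks with intensity above φ contribute runoff: 20.1, 21, 17.5 mm/h.
Σ(I−φ)·Δt = d  ⇒  (20.1+21+17.5 − 3φ)·1 = 28.2
φ = (58.60 − 28.2/1) / 3 = 10.13 mm/h.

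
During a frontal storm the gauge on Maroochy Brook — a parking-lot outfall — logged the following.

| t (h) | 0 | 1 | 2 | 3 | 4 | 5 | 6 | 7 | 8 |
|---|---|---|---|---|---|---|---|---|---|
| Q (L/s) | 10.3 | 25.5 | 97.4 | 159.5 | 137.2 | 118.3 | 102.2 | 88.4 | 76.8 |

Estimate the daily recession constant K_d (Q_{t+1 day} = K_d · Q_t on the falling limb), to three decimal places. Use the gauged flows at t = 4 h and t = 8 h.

K_d ≈ 0.031

Between t = 4 h and t = 8 h the flow falls from 137.2 to 76.8 L/s over 4×1 h = 4 h.
Per-interval ratio K = (76.8/137.2)^(1/4) = 0.8650; K_d = K^(24/1) = 0.031.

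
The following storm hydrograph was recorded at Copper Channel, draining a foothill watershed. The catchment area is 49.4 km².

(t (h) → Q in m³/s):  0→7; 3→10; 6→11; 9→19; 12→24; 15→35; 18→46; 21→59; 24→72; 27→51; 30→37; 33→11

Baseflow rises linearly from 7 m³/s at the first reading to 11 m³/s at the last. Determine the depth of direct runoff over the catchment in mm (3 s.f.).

Direct runoff: 0.00, 2.64, 3.27, 10.91, 15.55, 26.18, 36.82, 49.45, 62.09, 40.73, 26.36, 0.00 m³/s; ΣQ_DR = 274.0 m³/s.
V = ΣQ_DR · Δt = 274.0 × 10800 s = 2.959 × 10^6 m³.
Over A = 49.4 km², depth = V / A = 59.9 mm.

d ≈ 59.9 mm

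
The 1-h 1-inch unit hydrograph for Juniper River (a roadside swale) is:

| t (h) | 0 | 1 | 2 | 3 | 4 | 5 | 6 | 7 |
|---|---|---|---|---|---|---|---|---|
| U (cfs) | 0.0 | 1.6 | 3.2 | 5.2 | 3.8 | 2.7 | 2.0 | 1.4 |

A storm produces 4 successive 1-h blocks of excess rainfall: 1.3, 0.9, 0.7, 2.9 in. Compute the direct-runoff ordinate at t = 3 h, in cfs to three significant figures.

Q ≈ 10.8 cfs

By discrete convolution, Q_j = Σ (P_i / 1 in) · U_{j−i}.
At t = 3 h (j=3): Q = (1.3/1)·5.2 + (0.9/1)·3.2 + (0.7/1)·1.6 + (2.9/1)·0.0 = 10.8 cfs.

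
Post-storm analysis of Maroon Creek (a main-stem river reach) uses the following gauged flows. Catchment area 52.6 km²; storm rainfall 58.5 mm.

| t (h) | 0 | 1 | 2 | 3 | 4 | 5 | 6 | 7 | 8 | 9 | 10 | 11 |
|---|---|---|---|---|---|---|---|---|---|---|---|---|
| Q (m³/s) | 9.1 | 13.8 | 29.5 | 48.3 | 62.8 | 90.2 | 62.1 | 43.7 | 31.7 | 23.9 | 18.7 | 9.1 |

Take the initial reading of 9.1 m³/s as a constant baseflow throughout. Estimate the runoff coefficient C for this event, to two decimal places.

ΣQ_DR = 333.7 m³/s; V = ΣQ_DR·Δt = 1.201 × 10^6 m³.
Runoff depth d = V / A = 22.84 mm.
C = d / P = 22.84 / 58.5 = 0.39.

C ≈ 0.39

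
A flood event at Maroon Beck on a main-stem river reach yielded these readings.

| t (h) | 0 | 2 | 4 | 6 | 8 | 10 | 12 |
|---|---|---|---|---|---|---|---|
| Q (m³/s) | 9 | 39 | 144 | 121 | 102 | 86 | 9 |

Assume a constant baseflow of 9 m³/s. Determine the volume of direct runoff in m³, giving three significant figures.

V ≈ 3.22 × 10^6 m³

Direct-runoff ordinates (Q − Q_b): 0.0, 30.0, 135.0, 112.0, 93.0, 77.0, 0.0 m³/s.
ΣQ_DR = 447.0 m³/s.
With Δt = 2 h = 7200 s, V = ΣQ_DR · Δt = 447.0 × 7200 = 3.22 × 10^6 m³.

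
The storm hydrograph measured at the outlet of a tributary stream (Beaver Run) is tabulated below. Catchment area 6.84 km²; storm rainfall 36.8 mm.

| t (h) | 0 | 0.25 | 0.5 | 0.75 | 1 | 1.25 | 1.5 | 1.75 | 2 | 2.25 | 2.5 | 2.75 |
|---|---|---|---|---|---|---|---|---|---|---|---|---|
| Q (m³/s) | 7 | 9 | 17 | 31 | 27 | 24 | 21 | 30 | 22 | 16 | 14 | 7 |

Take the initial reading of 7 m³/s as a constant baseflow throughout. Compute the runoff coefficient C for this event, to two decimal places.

C ≈ 0.50

ΣQ_DR = 141.0 m³/s; V = ΣQ_DR·Δt = 1.269 × 10^5 m³.
Runoff depth d = V / A = 18.55 mm.
C = d / P = 18.55 / 36.8 = 0.50.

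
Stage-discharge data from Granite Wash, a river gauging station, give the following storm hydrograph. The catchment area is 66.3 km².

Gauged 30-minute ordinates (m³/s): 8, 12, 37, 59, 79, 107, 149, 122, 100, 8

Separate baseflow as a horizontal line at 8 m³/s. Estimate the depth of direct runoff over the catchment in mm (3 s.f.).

d ≈ 16.3 mm

Direct runoff: 0.0, 4.0, 29.0, 51.0, 71.0, 99.0, 141.0, 114.0, 92.0, 0.0 m³/s; ΣQ_DR = 601.0 m³/s.
V = ΣQ_DR · Δt = 601.0 × 1800 s = 1.082 × 10^6 m³.
Over A = 66.3 km², depth = V / A = 16.3 mm.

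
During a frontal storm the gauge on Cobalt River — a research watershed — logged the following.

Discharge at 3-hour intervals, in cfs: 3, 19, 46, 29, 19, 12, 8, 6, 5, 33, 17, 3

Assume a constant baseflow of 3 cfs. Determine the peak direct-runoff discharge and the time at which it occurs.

Subtracting baseflow gives direct-runoff ordinates: 0.0, 16.0, 43.0, 26.0, 16.0, 9.0, 5.0, 3.0, 2.0, 30.0, 14.0, 0.0 cfs.
The maximum is 43.0 cfs, occurring at the reading for t = 6 h.

Q_p = 43.0 cfs at t = 6 h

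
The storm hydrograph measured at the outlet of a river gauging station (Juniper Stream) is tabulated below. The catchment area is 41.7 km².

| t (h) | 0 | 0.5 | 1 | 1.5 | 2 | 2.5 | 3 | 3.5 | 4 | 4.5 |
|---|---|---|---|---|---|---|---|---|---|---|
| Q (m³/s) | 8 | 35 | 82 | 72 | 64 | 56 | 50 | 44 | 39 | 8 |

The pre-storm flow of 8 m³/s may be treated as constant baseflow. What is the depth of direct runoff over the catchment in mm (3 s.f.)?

d ≈ 16.3 mm

Direct runoff: 0.0, 27.0, 74.0, 64.0, 56.0, 48.0, 42.0, 36.0, 31.0, 0.0 m³/s; ΣQ_DR = 378.0 m³/s.
V = ΣQ_DR · Δt = 378.0 × 1800 s = 6.804 × 10^5 m³.
Over A = 41.7 km², depth = V / A = 16.3 mm.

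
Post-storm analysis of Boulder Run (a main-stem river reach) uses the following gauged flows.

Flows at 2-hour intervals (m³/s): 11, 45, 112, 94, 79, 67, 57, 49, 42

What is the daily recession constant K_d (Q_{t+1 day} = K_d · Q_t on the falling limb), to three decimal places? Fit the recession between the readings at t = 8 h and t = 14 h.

Between t = 8 h and t = 14 h the flow falls from 79 to 49 m³/s over 3×2 h = 6 h.
Per-interval ratio K = (49/79)^(1/3) = 0.8528; K_d = K^(24/2) = 0.148.

K_d ≈ 0.148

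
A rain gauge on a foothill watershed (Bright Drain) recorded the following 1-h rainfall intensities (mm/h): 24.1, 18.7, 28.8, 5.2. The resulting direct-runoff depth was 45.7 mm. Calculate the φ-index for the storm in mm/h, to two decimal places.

Only the 3 blocks with intensity above φ contribute runoff: 24.1, 18.7, 28.8 mm/h.
Σ(I−φ)·Δt = d  ⇒  (24.1+18.7+28.8 − 3φ)·1 = 45.7
φ = (71.60 − 45.7/1) / 3 = 8.63 mm/h.

φ ≈ 8.63 mm/h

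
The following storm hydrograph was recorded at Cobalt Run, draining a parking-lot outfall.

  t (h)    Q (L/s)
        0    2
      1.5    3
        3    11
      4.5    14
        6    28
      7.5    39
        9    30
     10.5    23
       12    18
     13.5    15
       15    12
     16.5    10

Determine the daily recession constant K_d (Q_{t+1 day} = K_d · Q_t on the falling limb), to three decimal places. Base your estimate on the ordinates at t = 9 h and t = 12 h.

Between t = 9 h and t = 12 h the flow falls from 30 to 18 L/s over 2×1.5 h = 3 h.
Per-interval ratio K = (18/30)^(1/2) = 0.7746; K_d = K^(24/1.5) = 0.017.

K_d ≈ 0.017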